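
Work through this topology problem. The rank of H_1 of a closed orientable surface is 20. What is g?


For a closed orientable surface: b_1 = 2g.
20 = 2g
g = 20 / 2 = 10

10


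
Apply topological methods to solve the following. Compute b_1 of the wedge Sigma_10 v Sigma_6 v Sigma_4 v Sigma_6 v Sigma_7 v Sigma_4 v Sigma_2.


For a wedge X v Y: reduced H_k(X v Y) = H_k(X) + H_k(Y).
Each Sigma_g contributes b_1 = 2g.
b_1 = 20 + 12 + 8 + 12 + 14 + 8 + 4 = 78

78


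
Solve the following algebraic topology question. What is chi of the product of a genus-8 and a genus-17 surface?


chi(Sigma_8) = 2 - 2*8 = -14
chi(Sigma_17) = 2 - 2*17 = -32
chi(product) = (-14) * (-32) = 448

448


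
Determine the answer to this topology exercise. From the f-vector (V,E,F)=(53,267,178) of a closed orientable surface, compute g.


chi = V - E + F = 53 - 267 + 178 = -36
For orientable closed surface: chi = 2 - 2g, so g = (2 - chi)/2.
g = (2 - (-36)) / 2 = 38 / 2 = 19

19


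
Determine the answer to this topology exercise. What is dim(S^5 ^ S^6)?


S^m ^ S^n = S^{m+n}.
k = 5 + 6 = 11

11


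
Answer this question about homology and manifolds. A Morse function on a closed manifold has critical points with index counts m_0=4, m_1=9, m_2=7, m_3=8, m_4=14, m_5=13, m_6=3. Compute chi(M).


Morse theory: chi(M) = sum_k (-1)^k m_k where m_k = #(index-k critical points).
= (4) + (-9) + (7) + (-8) + (14) + (-13) + (3) = -2

-2


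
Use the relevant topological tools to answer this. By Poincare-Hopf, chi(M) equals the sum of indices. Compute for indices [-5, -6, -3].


Poincare-Hopf: chi(M) = sum of indices of zeros.
chi = (-5) + (-6) + (-3) = -14

-14


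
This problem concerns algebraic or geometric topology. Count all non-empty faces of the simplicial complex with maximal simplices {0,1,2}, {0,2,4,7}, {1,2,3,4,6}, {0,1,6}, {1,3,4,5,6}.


Each maximal simplex on m vertices has 2^m - 1 nonempty faces.
Take the union (dedupe shared faces).
Total distinct faces = 63

63


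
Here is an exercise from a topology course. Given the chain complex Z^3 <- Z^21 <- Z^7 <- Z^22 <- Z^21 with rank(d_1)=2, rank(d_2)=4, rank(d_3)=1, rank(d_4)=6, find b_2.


rank H_k = rank(ker d_k) - rank(im d_{k+1}).
rank(ker d_2) = rank(C_2) - rank(d_2) = 7 - 4 = 3.
rank(im d_{2+1}) = 1.
rank H_2 = 3 - 1 = 2

2


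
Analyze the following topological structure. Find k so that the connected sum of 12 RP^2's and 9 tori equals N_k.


Since a >= 1, the sum is non-orientable; each T^2 can be replaced by RP^2 # RP^2 (since T^2#RP^2 = 3RP^2).
Total crosscaps k = 12 + 2*9 = 30.
Check via chi: chi = 12*1 + 9*0 - (12+9-1)*2 = -28 = 2 - k = -28. Consistent.

30


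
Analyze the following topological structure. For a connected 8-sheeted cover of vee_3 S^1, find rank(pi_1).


Nielsen-Schreier: an index-n subgroup of F_r is free of rank 1 + n(r-1).
Equivalently: chi(cover) = n*chi(base); chi(vee_r S^1) = 1 - 3 = -2.
chi(E) = 8*(-2) = -16; rank = 1 - chi(E) = 1 - (-16) = 17.
rank = 1 + 8*(3-1) = 1 + 16 = 17

17


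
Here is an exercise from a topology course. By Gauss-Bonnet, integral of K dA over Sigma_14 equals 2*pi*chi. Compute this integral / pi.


Gauss-Bonnet: integral K dA = 2*pi*chi(M).
chi(Sigma_14) = 2 - 2*14 = -26.
(integral K dA)/pi = 2*chi = 2*(-26) = -52

-52


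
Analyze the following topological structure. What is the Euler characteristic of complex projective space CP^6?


CP^6 has one cell in each even dimension 0, 2, ..., 2*6 (6+1 cells total).
All cells are even-dimensional, so chi = number of cells.
chi = 6 + 1 = 7

7


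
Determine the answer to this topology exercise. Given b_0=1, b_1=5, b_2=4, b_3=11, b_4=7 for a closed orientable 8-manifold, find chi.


By Poincare duality b_k = b_{8-k}, so full Betti numbers: b_0=1, b_1=5, b_2=4, b_3=11, b_4=7, b_5=11, b_6=4, b_7=5, b_8=1.
chi = sum (-1)^k b_k = -15

-15


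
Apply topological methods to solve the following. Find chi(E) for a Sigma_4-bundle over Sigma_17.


For a fiber bundle F -> E -> B (with CW structure): chi(E) = chi(B) * chi(F).
chi(Sigma_17) = -32, chi(Sigma_4) = -6.
chi(E) = (-32) * (-6) = 192

192


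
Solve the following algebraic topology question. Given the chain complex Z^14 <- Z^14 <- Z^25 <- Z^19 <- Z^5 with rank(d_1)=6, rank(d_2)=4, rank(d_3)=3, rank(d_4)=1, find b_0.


rank H_k = rank(ker d_k) - rank(im d_{k+1}).
rank(ker d_0) = rank(C_0) - rank(d_0) = 14 - 0 = 14.
rank(im d_{0+1}) = 6.
rank H_0 = 14 - 6 = 8

8


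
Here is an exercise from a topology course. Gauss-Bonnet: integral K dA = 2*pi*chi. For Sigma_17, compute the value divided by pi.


Gauss-Bonnet: integral K dA = 2*pi*chi(M).
chi(Sigma_17) = 2 - 2*17 = -32.
(integral K dA)/pi = 2*chi = 2*(-32) = -64

-64


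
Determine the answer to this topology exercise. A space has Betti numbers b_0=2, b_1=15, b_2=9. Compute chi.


chi = sum_k (-1)^k b_k.
= (2) + (-15) + (9)
= -4

-4


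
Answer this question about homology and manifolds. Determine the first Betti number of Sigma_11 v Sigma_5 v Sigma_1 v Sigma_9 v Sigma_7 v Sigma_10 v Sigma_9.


For a wedge X v Y: reduced H_k(X v Y) = H_k(X) + H_k(Y).
Each Sigma_g contributes b_1 = 2g.
b_1 = 22 + 10 + 2 + 18 + 14 + 20 + 18 = 104

104


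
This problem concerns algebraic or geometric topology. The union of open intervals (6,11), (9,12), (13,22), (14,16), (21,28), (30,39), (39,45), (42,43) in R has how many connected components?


Sort and merge overlapping open intervals.
Merged: (6,12), (13,28), (30,39), (39,45).
Number of components = 4

4


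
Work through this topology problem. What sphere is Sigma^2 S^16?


Each suspension raises dimension by 1: Sigma S^n = S^{n+1}.
Sigma^2 S^16 = S^{16+2} = S^18

18


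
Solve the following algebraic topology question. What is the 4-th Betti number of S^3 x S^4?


Each S^d has Poincare polynomial 1 + t^d.
The product S^3 x S^4 has Poincare polynomial prod(1+t^d_i).
Expanding: b_0=1, b_3=1, b_4=1, b_7=1.
b_4 = 1

1


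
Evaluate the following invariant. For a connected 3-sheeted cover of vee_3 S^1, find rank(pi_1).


Nielsen-Schreier: an index-n subgroup of F_r is free of rank 1 + n(r-1).
Equivalently: chi(cover) = n*chi(base); chi(vee_r S^1) = 1 - 3 = -2.
chi(E) = 3*(-2) = -6; rank = 1 - chi(E) = 1 - (-6) = 7.
rank = 1 + 3*(3-1) = 1 + 6 = 7

7


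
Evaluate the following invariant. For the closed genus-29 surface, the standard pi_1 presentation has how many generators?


Standard presentation: pi_1(Sigma_g) = <a_1,b_1,...,a_g,b_g | [a_1,b_1]...[a_g,b_g] = 1>.
Number of generators = 2g = 2*29 = 58

58


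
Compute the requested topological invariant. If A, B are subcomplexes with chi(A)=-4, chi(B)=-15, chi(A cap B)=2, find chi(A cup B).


chi(A cup B) = chi(A) + chi(B) - chi(A cap B)
= -4 + (-15) - (2)
= -21

-21


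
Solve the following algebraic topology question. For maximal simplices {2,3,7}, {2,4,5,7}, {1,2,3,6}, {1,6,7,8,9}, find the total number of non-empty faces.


Each maximal simplex on m vertices has 2^m - 1 nonempty faces.
Take the union (dedupe shared faces).
Total distinct faces = 58

58


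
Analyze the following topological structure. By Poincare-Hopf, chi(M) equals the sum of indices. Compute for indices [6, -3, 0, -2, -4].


Poincare-Hopf: chi(M) = sum of indices of zeros.
chi = (6) + (-3) + (0) + (-2) + (-4) = -3

-3


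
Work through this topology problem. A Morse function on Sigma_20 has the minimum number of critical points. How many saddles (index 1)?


A perfect Morse function has m_k = b_k.
For Sigma_20: b_0=1, b_1=2g=40, b_2=1.
Saddles m_1 = 2g = 40

40


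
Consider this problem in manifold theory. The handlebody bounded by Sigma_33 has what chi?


A genus-g handlebody deformation retracts to a wedge of g circles.
chi(vee_g S^1) = 1 - g.
chi(H_33) = 1 - 33 = -32

-32


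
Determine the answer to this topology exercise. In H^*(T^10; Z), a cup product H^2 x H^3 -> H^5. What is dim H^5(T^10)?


Cup product: H^p x H^q -> H^{p+q}; here p+q = 2+3 = 5.
rank H^k(T^n) = C(n,k).
C(10,5) = 252

252


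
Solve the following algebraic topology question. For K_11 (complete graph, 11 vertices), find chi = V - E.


K_11: V = 11, E = C(11,2) = 55.
chi = V - E = 11 - 55 = -44

-44


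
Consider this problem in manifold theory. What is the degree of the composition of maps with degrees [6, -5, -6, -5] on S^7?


Degree is multiplicative: deg(composition) = product of degrees.
= (6) * (-5) * (-6) * (-5) = -900

-900


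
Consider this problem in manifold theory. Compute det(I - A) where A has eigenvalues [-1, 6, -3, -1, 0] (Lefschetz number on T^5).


For a torus self-map: L(f) = det(I - A) where A acts on H_1.
L(f) = (1--1) * (1-6) * (1--3) * (1--1) * (1-0) = 2 * -5 * 4 * 2 * 1 = -80

-80


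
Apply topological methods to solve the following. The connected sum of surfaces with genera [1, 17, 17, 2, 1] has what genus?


Genus is additive under connected sum of orientable surfaces.
g = 1 + 17 + 17 + 2 + 1 = 38

38


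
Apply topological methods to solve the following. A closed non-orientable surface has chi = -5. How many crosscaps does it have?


chi = 2 - k for closed non-orientable surfaces with k crosscaps.
-5 = 2 - k
k = 2 - (-5) = 7

7


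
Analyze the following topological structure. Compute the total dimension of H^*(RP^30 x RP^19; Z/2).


dim H^*(RP^n; Z/2) = n+1 (one Z/2 in each degree 0..n).
Total Betti number is multiplicative.
Total = (30+1) * (19+1) = 31 * 20 = 620

620


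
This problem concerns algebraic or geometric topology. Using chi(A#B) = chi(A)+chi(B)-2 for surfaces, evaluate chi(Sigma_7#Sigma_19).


chi(Sigma_7) = 2 - 2*7 = -12
chi(Sigma_19) = 2 - 2*19 = -36
For surfaces: chi(A#B) = chi(A) + chi(B) - 2.
chi = -12 + -36 - 2 = -50

-50


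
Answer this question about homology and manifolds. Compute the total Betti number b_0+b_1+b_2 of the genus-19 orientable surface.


For Sigma_19: b_0 = 1, b_1 = 2g = 38, b_2 = 1.
Total = 1 + 38 + 1 = 40

40


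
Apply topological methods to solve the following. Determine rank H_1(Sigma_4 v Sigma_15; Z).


For a wedge: H_1(A v B) = H_1(A) + H_1(B).
b_1(Sigma_4) = 8, b_1(Sigma_15) = 30.
b_1 = 8 + 30 = 38

38


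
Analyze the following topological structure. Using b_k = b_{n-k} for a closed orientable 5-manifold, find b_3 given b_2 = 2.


Poincare duality for closed orientable n-manifolds: b_k = b_{n-k}.
Here n = 5, so b_3 = b_2 = 2

2


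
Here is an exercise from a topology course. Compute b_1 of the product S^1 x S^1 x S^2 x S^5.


Each S^d has Poincare polynomial 1 + t^d.
The product S^1 x S^1 x S^2 x S^5 has Poincare polynomial prod(1+t^d_i).
Expanding: b_0=1, b_1=2, b_2=2, b_3=2, b_4=1, b_5=1, b_6=2, b_7=2, b_8=2, b_9=1.
b_1 = 2

2


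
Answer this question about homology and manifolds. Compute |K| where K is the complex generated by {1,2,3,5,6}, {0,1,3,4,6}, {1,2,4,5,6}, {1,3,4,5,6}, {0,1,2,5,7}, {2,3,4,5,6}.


Each maximal simplex on m vertices has 2^m - 1 nonempty faces.
Take the union (dedupe shared faces).
Total distinct faces = 97

97


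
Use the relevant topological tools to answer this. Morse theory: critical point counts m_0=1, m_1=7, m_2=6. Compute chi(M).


Morse theory: chi(M) = sum_k (-1)^k m_k where m_k = #(index-k critical points).
= (1) + (-7) + (6) = 0

0


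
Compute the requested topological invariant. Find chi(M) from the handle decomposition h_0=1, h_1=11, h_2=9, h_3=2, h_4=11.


Handles of index k contribute (-1)^k to chi (same as CW cells).
chi = (1) + (-11) + (9) + (-2) + (11) = 8

8


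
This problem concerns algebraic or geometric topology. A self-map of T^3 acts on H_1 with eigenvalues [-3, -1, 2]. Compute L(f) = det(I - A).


For a torus self-map: L(f) = det(I - A) where A acts on H_1.
L(f) = (1--3) * (1--1) * (1-2) = 4 * 2 * -1 = -8

-8


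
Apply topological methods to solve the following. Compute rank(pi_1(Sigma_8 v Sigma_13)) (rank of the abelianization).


For a wedge: H_1(A v B) = H_1(A) + H_1(B).
b_1(Sigma_8) = 16, b_1(Sigma_13) = 26.
b_1 = 16 + 26 = 42

42


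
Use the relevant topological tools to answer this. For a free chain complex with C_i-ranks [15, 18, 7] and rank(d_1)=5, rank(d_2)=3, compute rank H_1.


rank H_k = rank(ker d_k) - rank(im d_{k+1}).
rank(ker d_1) = rank(C_1) - rank(d_1) = 18 - 5 = 13.
rank(im d_{1+1}) = 3.
rank H_1 = 13 - 3 = 10

10


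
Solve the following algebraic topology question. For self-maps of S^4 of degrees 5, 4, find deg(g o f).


Degree is multiplicative under composition: deg(g o f) = deg(g) * deg(f).
= 4 * 5 = 20

20


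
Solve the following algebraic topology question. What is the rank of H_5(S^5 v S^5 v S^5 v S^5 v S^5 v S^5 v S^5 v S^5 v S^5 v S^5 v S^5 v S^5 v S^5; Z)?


For a wedge of spheres, H_k (k>0) is free on one generator per sphere of dimension k.
Spheres of dimension 5: count = 13.
b_5 = 13

13


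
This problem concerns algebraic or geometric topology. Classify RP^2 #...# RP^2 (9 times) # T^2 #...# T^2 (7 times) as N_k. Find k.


Since a >= 1, the sum is non-orientable; each T^2 can be replaced by RP^2 # RP^2 (since T^2#RP^2 = 3RP^2).
Total crosscaps k = 9 + 2*7 = 23.
Check via chi: chi = 9*1 + 7*0 - (9+7-1)*2 = -21 = 2 - k = -21. Consistent.

23


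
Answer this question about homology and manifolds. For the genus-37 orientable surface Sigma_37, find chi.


For a closed orientable surface of genus g: chi = 2 - 2g.
Here g = 37.
chi = 2 - 2*37 = 2 - 74 = -72

-72


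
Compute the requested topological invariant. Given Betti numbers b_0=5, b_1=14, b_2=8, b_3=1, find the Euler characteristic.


chi = sum_k (-1)^k b_k.
= (5) + (-14) + (8) + (-1)
= -2

-2


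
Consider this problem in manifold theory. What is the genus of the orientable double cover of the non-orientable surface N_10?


chi(N_10) = 2 - 10 = -8.
Double cover: chi(Sigma_g) = 2 * chi(N_10) = 2*(-8) = -16.
2 - 2g = -16, so g = (2 - (-16))/2 = 18/2 = 9

9


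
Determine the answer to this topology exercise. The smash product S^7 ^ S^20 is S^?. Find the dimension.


S^m ^ S^n = S^{m+n}.
k = 7 + 20 = 27

27


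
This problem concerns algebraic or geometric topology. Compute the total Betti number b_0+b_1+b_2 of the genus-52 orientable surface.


For Sigma_52: b_0 = 1, b_1 = 2g = 104, b_2 = 1.
Total = 1 + 104 + 1 = 106

106


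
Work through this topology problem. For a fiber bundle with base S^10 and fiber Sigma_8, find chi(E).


chi(S^10) = 2 (n even), chi(Sigma_8) = 2 - 2*8 = -14.
chi(E) = 2 * (-14) = -28

-28


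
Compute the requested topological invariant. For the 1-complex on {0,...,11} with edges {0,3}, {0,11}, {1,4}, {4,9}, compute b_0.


Run DFS/union-find over 12 vertices.
V = 12, E = 4.
Number of components = 8

8


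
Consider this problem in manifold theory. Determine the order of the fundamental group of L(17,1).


pi_1(L(p,q)) = Z/pZ for any q coprime to p.
|pi_1(L(17,1))| = 17

17


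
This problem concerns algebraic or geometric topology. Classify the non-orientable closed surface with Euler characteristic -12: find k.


chi = 2 - k for closed non-orientable surfaces with k crosscaps.
-12 = 2 - k
k = 2 - (-12) = 14

14


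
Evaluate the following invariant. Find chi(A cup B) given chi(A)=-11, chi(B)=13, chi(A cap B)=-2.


chi(A cup B) = chi(A) + chi(B) - chi(A cap B)
= -11 + (13) - (-2)
= 4

4


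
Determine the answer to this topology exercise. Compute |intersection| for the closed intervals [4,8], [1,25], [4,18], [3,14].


Intersection = [max(a_i), min(b_i)] = [4, 8].
Length = 8 - 4 = 4

4


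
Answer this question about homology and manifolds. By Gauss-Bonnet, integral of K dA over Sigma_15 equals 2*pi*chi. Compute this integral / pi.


Gauss-Bonnet: integral K dA = 2*pi*chi(M).
chi(Sigma_15) = 2 - 2*15 = -28.
(integral K dA)/pi = 2*chi = 2*(-28) = -56

-56


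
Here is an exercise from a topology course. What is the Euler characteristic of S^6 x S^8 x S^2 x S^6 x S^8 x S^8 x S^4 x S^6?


chi is multiplicative: chi(X x Y) = chi(X) chi(Y).
Each even-dim sphere has chi = 2. There are 8 factors.
chi = 2^8 = 256

256


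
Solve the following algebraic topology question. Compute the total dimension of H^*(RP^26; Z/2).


H^k(RP^26; Z/2) = Z/2 for each 0 <= k <= 26.
Total dimension = 26 + 1 = 27

27


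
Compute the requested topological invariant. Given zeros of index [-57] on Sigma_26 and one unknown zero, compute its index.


Poincare-Hopf: sum of indices = chi(M).
chi(Sigma_26) = 2 - 2*26 = -50.
Sum of known indices = -57.
x = chi - (sum known) = -50 - (-57) = 7

7


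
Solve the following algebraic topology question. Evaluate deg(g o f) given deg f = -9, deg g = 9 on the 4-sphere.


Degree is multiplicative under composition: deg(g o f) = deg(g) * deg(f).
= 9 * -9 = -81

-81


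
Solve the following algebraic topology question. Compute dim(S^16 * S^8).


Join of spheres: S^m * S^n = S^{m+n+1}.
dim = 16 + 8 + 1 = 25

25


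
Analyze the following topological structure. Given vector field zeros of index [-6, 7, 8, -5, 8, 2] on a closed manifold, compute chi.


Poincare-Hopf: chi(M) = sum of indices of zeros.
chi = (-6) + (7) + (8) + (-5) + (8) + (2) = 14

14


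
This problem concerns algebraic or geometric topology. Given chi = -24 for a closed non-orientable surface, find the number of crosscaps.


chi = 2 - k for closed non-orientable surfaces with k crosscaps.
-24 = 2 - k
k = 2 - (-24) = 26

26


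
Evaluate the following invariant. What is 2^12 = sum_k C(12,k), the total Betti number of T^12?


b_k(T^12) = C(12,k), so the sum over k is sum_k C(12,k) = 2^12.
Total = 2^12 = 4096

4096


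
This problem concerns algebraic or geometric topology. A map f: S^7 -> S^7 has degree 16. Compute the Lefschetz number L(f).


On S^7: L(f) = tr(f_0*) + (-1)^7 tr(f_7*) = 1 + (-1)^7 * deg(f).
L(f) = 1 + (-1)^7 * 16 = 1 + -16 = -15

-15


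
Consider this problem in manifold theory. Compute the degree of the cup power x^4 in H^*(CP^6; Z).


|x| = 2 in H^*(CP^n).
|x^4| = 4 * |x| = 4 * 2 = 8

8


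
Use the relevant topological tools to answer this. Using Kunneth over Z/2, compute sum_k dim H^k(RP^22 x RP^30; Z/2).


dim H^*(RP^n; Z/2) = n+1 (one Z/2 in each degree 0..n).
Total Betti number is multiplicative.
Total = (22+1) * (30+1) = 23 * 31 = 713

713


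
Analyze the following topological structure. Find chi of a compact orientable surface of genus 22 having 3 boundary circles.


For a compact orientable surface with genus g and b boundary components: chi = 2 - 2g - b.
chi = 2 - 2*22 - 3 = 2 - 44 - 3 = -45

-45


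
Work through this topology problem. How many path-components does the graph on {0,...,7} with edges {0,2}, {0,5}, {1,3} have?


Run DFS/union-find over 8 vertices.
V = 8, E = 3.
Number of components = 5

5


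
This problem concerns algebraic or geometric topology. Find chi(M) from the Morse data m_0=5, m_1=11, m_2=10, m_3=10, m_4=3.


Morse theory: chi(M) = sum_k (-1)^k m_k where m_k = #(index-k critical points).
= (5) + (-11) + (10) + (-10) + (3) = -3

-3


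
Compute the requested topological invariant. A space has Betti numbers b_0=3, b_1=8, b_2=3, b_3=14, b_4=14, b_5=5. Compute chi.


chi = sum_k (-1)^k b_k.
= (3) + (-8) + (3) + (-14) + (14) + (-5)
= -7

-7


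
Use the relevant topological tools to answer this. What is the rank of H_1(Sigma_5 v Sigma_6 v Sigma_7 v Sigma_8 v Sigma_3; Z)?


For a wedge X v Y: reduced H_k(X v Y) = H_k(X) + H_k(Y).
Each Sigma_g contributes b_1 = 2g.
b_1 = 10 + 12 + 14 + 16 + 6 = 58

58


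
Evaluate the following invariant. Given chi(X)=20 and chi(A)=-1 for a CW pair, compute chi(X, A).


Relative Euler characteristic: chi(X, A) = chi(X) - chi(A).
= 20 - (-1) = 21

21


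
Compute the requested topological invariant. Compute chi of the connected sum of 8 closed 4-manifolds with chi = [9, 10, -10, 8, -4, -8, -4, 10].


For n-manifolds: chi(A#B) = chi(A) + chi(B) - chi(S^4).
chi(S^4) = 1 + (-1)^4 = 2.
chi(#) = (sum chi_i) - (8-1)*chi(S^4) = 11 - 7*2 = -3

-3


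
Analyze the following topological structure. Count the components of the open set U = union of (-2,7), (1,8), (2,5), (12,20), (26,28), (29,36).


Sort and merge overlapping open intervals.
Merged: (-2,8), (12,20), (26,28), (29,36).
Number of components = 4

4


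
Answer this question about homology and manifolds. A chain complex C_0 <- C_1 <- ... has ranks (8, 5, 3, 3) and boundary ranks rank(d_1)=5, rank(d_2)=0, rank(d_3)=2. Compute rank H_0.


rank H_k = rank(ker d_k) - rank(im d_{k+1}).
rank(ker d_0) = rank(C_0) - rank(d_0) = 8 - 0 = 8.
rank(im d_{0+1}) = 5.
rank H_0 = 8 - 5 = 3

3


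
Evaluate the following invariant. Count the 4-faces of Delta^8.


Delta^8 has 8+1 vertices. A 4-face is a choice of 4+1 vertices.
f_4 = C(8+1, 4+1) = C(9,5) = 126

126


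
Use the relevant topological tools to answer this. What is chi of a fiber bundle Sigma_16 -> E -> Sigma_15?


For a fiber bundle F -> E -> B (with CW structure): chi(E) = chi(B) * chi(F).
chi(Sigma_15) = -28, chi(Sigma_16) = -30.
chi(E) = (-28) * (-30) = 840

840


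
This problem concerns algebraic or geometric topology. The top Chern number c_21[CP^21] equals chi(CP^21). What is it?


For any closed oriented manifold, <e(TM),[M]> = chi(M).
chi(CP^21) = 21+1 = 22

22


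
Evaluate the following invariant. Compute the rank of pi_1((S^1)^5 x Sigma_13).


pi_1(A x B) = pi_1(A) x pi_1(B); rank of abelianization = b_1.
b_1(T^5) = 5, b_1(Sigma_13) = 2*13 = 26.
b_1(product) = 5 + 26 = 31

31


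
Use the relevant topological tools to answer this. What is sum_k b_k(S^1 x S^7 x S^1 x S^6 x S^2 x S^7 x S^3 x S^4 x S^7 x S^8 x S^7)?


Total Betti number is multiplicative under products.
Each S^d (d>=1) has total Betti number 2.
There are 11 sphere factors.
Total = 2^11 = 2048

2048


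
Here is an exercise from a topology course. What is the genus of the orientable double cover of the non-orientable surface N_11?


chi(N_11) = 2 - 11 = -9.
Double cover: chi(Sigma_g) = 2 * chi(N_11) = 2*(-9) = -18.
2 - 2g = -18, so g = (2 - (-18))/2 = 20/2 = 10

10


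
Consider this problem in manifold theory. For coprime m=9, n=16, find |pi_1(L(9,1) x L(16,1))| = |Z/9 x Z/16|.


pi_1(X x Y) = pi_1(X) x pi_1(Y).
pi_1(L(9,1)) = Z/9, pi_1(L(16,1)) = Z/16.
|Z/9 x Z/16| = 9 * 16 = 144

144


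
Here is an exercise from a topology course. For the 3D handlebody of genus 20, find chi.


A genus-g handlebody deformation retracts to a wedge of g circles.
chi(vee_g S^1) = 1 - g.
chi(H_20) = 1 - 20 = -19

-19


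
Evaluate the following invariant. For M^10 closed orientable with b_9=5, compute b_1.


Poincare duality for closed orientable n-manifolds: b_k = b_{n-k}.
Here n = 10, so b_1 = b_9 = 5

5


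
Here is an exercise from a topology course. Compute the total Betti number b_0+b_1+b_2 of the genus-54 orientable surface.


For Sigma_54: b_0 = 1, b_1 = 2g = 108, b_2 = 1.
Total = 1 + 108 + 1 = 110

110


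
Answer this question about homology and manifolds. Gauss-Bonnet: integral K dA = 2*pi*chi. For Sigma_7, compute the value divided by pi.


Gauss-Bonnet: integral K dA = 2*pi*chi(M).
chi(Sigma_7) = 2 - 2*7 = -12.
(integral K dA)/pi = 2*chi = 2*(-12) = -24

-24


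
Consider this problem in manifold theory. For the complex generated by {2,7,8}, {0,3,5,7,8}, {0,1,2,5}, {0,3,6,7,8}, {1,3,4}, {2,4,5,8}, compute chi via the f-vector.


Enumerate all faces; f-vector: f_0=9, f_1=27, f_2=26, f_3=11, f_4=2.
chi = sum (-1)^k f_k = -1

-1


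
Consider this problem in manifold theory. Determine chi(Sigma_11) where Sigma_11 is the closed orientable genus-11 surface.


For a closed orientable surface of genus g: chi = 2 - 2g.
Here g = 11.
chi = 2 - 2*11 = 2 - 22 = -20

-20


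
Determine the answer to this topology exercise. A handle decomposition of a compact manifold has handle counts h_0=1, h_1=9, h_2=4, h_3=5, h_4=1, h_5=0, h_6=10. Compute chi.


Handles of index k contribute (-1)^k to chi (same as CW cells).
chi = (1) + (-9) + (4) + (-5) + (1) + (0) + (10) = 2

2


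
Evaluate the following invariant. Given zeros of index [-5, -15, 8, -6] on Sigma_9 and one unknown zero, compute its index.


Poincare-Hopf: sum of indices = chi(M).
chi(Sigma_9) = 2 - 2*9 = -16.
Sum of known indices = -18.
x = chi - (sum known) = -16 - (-18) = 2

2


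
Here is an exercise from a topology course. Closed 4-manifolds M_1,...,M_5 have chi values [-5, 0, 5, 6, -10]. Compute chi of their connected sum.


For n-manifolds: chi(A#B) = chi(A) + chi(B) - chi(S^4).
chi(S^4) = 1 + (-1)^4 = 2.
chi(#) = (sum chi_i) - (5-1)*chi(S^4) = -4 - 4*2 = -12

-12


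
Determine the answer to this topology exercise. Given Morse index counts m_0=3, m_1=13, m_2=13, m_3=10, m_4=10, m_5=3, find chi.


Morse theory: chi(M) = sum_k (-1)^k m_k where m_k = #(index-k critical points).
= (3) + (-13) + (13) + (-10) + (10) + (-3) = 0

0


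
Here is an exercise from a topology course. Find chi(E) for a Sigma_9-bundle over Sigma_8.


For a fiber bundle F -> E -> B (with CW structure): chi(E) = chi(B) * chi(F).
chi(Sigma_8) = -14, chi(Sigma_9) = -16.
chi(E) = (-14) * (-16) = 224

224


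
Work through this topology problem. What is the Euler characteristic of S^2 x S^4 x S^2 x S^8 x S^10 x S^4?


chi is multiplicative: chi(X x Y) = chi(X) chi(Y).
Each even-dim sphere has chi = 2. There are 6 factors.
chi = 2^6 = 64

64


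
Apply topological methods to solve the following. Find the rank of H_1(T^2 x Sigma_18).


pi_1(A x B) = pi_1(A) x pi_1(B); rank of abelianization = b_1.
b_1(T^2) = 2, b_1(Sigma_18) = 2*18 = 36.
b_1(product) = 2 + 36 = 38

38


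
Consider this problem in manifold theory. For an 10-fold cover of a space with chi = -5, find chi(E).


For a finite covering: chi(E) = (number of sheets) * chi(B).
chi(E) = 10 * (-5) = -50

-50


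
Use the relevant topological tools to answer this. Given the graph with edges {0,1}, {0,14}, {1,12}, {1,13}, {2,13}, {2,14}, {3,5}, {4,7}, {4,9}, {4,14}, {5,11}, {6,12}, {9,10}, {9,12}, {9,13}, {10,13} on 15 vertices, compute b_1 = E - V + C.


b_1 = E - V + (number of components).
E = 16, V = 15, components = 3.
b_1 = 16 - 15 + 3 = 4

4


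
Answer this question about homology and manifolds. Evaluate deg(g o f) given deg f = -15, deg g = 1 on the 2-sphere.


Degree is multiplicative under composition: deg(g o f) = deg(g) * deg(f).
= 1 * -15 = -15

-15


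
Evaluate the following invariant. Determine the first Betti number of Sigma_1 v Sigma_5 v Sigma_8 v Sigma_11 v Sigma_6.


For a wedge X v Y: reduced H_k(X v Y) = H_k(X) + H_k(Y).
Each Sigma_g contributes b_1 = 2g.
b_1 = 2 + 10 + 16 + 22 + 12 = 62

62


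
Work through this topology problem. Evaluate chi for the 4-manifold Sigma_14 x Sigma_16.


chi(Sigma_14) = 2 - 2*14 = -26
chi(Sigma_16) = 2 - 2*16 = -30
chi(product) = (-26) * (-30) = 780

780


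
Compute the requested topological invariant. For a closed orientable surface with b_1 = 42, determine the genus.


For a closed orientable surface: b_1 = 2g.
42 = 2g
g = 42 / 2 = 21

21


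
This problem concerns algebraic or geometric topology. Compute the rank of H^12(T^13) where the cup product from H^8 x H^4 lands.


Cup product: H^p x H^q -> H^{p+q}; here p+q = 8+4 = 12.
rank H^k(T^n) = C(n,k).
C(13,12) = 13

13


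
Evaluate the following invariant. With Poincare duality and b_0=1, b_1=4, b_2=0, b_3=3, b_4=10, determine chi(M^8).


By Poincare duality b_k = b_{8-k}, so full Betti numbers: b_0=1, b_1=4, b_2=0, b_3=3, b_4=10, b_5=3, b_6=0, b_7=4, b_8=1.
chi = sum (-1)^k b_k = -2

-2


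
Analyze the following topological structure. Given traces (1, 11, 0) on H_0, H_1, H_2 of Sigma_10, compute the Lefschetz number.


L(f) = tr(f_0*) - tr(f_1*) + tr(f_2*).
= 1 - (11) + (0)
= -10

-10


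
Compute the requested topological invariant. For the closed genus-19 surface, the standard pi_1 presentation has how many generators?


Standard presentation: pi_1(Sigma_g) = <a_1,b_1,...,a_g,b_g | [a_1,b_1]...[a_g,b_g] = 1>.
Number of generators = 2g = 2*19 = 38

38


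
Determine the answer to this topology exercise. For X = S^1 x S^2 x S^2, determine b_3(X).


Each S^d has Poincare polynomial 1 + t^d.
The product S^1 x S^2 x S^2 has Poincare polynomial prod(1+t^d_i).
Expanding: b_0=1, b_1=1, b_2=2, b_3=2, b_4=1, b_5=1.
b_3 = 2

2


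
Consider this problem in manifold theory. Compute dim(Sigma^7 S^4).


Each suspension raises dimension by 1: Sigma S^n = S^{n+1}.
Sigma^7 S^4 = S^{4+7} = S^11

11


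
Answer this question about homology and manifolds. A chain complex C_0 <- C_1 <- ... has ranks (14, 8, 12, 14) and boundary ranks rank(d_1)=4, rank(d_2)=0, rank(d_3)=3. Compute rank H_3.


rank H_k = rank(ker d_k) - rank(im d_{k+1}).
rank(ker d_3) = rank(C_3) - rank(d_3) = 14 - 3 = 11.
rank(im d_{3+1}) = 0.
rank H_3 = 11 - 0 = 11

11


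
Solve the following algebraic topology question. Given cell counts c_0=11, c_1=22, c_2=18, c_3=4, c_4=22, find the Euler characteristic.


chi = sum_k (-1)^k c_k.
= (-1)^0*11 + (-1)^1*22 + (-1)^2*18 + (-1)^3*4 + (-1)^4*22
= (11) + (-22) + (18) + (-4) + (22)
= 25

25


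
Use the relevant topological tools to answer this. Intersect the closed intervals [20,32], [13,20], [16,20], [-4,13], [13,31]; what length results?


Intersection = [max(a_i), min(b_i)] = [20, 13].
Since 20 > 13, the intersection is empty.
Length = 0

0


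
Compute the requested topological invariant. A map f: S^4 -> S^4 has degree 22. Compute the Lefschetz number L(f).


On S^4: L(f) = tr(f_0*) + (-1)^4 tr(f_4*) = 1 + (-1)^4 * deg(f).
L(f) = 1 + (-1)^4 * 22 = 1 + 22 = 23

23


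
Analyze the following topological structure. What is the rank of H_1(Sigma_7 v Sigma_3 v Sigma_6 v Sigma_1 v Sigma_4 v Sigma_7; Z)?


For a wedge X v Y: reduced H_k(X v Y) = H_k(X) + H_k(Y).
Each Sigma_g contributes b_1 = 2g.
b_1 = 14 + 6 + 12 + 2 + 8 + 14 = 56

56


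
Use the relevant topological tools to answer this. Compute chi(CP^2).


CP^2 has one cell in each even dimension 0, 2, ..., 2*2 (2+1 cells total).
All cells are even-dimensional, so chi = number of cells.
chi = 2 + 1 = 3

3


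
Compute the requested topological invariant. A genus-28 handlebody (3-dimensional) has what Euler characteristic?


A genus-g handlebody deformation retracts to a wedge of g circles.
chi(vee_g S^1) = 1 - g.
chi(H_28) = 1 - 28 = -27

-27


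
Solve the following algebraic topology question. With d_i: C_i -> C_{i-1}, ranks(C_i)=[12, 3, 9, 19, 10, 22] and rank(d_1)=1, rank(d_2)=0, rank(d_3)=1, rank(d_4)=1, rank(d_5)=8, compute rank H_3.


rank H_k = rank(ker d_k) - rank(im d_{k+1}).
rank(ker d_3) = rank(C_3) - rank(d_3) = 19 - 1 = 18.
rank(im d_{3+1}) = 1.
rank H_3 = 18 - 1 = 17

17


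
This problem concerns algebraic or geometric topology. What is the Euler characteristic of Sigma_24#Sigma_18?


chi(Sigma_24) = 2 - 2*24 = -46
chi(Sigma_18) = 2 - 2*18 = -34
For surfaces: chi(A#B) = chi(A) + chi(B) - 2.
chi = -46 + -34 - 2 = -82

-82


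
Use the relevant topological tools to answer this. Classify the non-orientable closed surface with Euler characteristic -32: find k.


chi = 2 - k for closed non-orientable surfaces with k crosscaps.
-32 = 2 - k
k = 2 - (-32) = 34

34


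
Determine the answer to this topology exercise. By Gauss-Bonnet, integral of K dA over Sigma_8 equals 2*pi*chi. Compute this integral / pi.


Gauss-Bonnet: integral K dA = 2*pi*chi(M).
chi(Sigma_8) = 2 - 2*8 = -14.
(integral K dA)/pi = 2*chi = 2*(-14) = -28

-28


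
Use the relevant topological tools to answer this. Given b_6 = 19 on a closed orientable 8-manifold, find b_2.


Poincare duality for closed orientable n-manifolds: b_k = b_{n-k}.
Here n = 8, so b_2 = b_6 = 19

19


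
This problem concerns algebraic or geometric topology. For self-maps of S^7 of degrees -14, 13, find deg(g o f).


Degree is multiplicative under composition: deg(g o f) = deg(g) * deg(f).
= 13 * -14 = -182

-182


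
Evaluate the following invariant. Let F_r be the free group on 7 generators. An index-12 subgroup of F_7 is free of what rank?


Nielsen-Schreier: an index-n subgroup of F_r is free of rank 1 + n(r-1).
Equivalently: chi(cover) = n*chi(base); chi(vee_r S^1) = 1 - 7 = -6.
chi(E) = 12*(-6) = -72; rank = 1 - chi(E) = 1 - (-72) = 73.
rank = 1 + 12*(7-1) = 1 + 72 = 73

73


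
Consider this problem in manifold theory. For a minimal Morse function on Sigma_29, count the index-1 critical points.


A perfect Morse function has m_k = b_k.
For Sigma_29: b_0=1, b_1=2g=58, b_2=1.
Saddles m_1 = 2g = 58

58


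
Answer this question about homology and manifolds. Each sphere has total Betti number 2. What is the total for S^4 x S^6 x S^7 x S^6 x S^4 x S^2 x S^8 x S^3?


Total Betti number is multiplicative under products.
Each S^d (d>=1) has total Betti number 2.
There are 8 sphere factors.
Total = 2^8 = 256

256


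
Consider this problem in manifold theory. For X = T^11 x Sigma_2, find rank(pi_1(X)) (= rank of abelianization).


pi_1(A x B) = pi_1(A) x pi_1(B); rank of abelianization = b_1.
b_1(T^11) = 11, b_1(Sigma_2) = 2*2 = 4.
b_1(product) = 11 + 4 = 15

15


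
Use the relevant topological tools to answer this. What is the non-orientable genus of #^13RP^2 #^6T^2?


Since a >= 1, the sum is non-orientable; each T^2 can be replaced by RP^2 # RP^2 (since T^2#RP^2 = 3RP^2).
Total crosscaps k = 13 + 2*6 = 25.
Check via chi: chi = 13*1 + 6*0 - (13+6-1)*2 = -23 = 2 - k = -23. Consistent.

25


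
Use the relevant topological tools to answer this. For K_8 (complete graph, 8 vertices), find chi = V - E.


K_8: V = 8, E = C(8,2) = 28.
chi = V - E = 8 - 28 = -20

-20


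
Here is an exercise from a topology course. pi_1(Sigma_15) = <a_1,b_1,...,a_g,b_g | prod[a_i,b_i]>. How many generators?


Standard presentation: pi_1(Sigma_g) = <a_1,b_1,...,a_g,b_g | [a_1,b_1]...[a_g,b_g] = 1>.
Number of generators = 2g = 2*15 = 30

30


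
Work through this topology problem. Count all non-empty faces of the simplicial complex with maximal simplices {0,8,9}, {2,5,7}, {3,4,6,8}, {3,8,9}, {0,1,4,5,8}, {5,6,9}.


Each maximal simplex on m vertices has 2^m - 1 nonempty faces.
Take the union (dedupe shared faces).
Total distinct faces = 59

59


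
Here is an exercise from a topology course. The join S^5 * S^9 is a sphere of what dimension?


Join of spheres: S^m * S^n = S^{m+n+1}.
dim = 5 + 9 + 1 = 15

15


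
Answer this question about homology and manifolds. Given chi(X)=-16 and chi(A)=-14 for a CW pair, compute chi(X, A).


Relative Euler characteristic: chi(X, A) = chi(X) - chi(A).
= -16 - (-14) = -2

-2


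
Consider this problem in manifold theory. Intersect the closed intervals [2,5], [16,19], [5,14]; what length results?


Intersection = [max(a_i), min(b_i)] = [16, 5].
Since 16 > 5, the intersection is empty.
Length = 0

0


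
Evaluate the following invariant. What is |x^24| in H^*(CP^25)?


|x| = 2 in H^*(CP^n).
|x^24| = 24 * |x| = 24 * 2 = 48

48


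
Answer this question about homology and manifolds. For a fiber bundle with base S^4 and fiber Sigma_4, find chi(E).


chi(S^4) = 2 (n even), chi(Sigma_4) = 2 - 2*4 = -6.
chi(E) = 2 * (-6) = -12

-12


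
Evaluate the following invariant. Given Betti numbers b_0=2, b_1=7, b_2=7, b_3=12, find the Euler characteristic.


chi = sum_k (-1)^k b_k.
= (2) + (-7) + (7) + (-12)
= -10

-10


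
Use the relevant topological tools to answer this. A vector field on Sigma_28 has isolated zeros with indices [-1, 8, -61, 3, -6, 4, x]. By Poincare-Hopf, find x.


Poincare-Hopf: sum of indices = chi(M).
chi(Sigma_28) = 2 - 2*28 = -54.
Sum of known indices = -53.
x = chi - (sum known) = -54 - (-53) = -1

-1


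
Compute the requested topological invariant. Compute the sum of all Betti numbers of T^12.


b_k(T^12) = C(12,k), so the sum over k is sum_k C(12,k) = 2^12.
Total = 2^12 = 4096

4096


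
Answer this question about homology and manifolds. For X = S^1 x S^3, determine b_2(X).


Each S^d has Poincare polynomial 1 + t^d.
The product S^1 x S^3 has Poincare polynomial prod(1+t^d_i).
Expanding: b_0=1, b_1=1, b_3=1, b_4=1.
b_2 = 0

0


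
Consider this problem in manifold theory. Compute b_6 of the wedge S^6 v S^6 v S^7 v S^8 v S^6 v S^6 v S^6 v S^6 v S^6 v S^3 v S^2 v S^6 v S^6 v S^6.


For a wedge of spheres, H_k (k>0) is free on one generator per sphere of dimension k.
Spheres of dimension 6: count = 10.
b_6 = 10

10


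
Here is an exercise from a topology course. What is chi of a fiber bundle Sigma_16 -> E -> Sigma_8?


For a fiber bundle F -> E -> B (with CW structure): chi(E) = chi(B) * chi(F).
chi(Sigma_8) = -14, chi(Sigma_16) = -30.
chi(E) = (-14) * (-30) = 420

420


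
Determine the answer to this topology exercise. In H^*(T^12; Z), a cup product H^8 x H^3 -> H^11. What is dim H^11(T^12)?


Cup product: H^p x H^q -> H^{p+q}; here p+q = 8+3 = 11.
rank H^k(T^n) = C(n,k).
C(12,11) = 12

12


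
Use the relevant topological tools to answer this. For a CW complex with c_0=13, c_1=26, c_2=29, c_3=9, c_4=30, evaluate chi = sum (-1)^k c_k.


chi = sum_k (-1)^k c_k.
= (-1)^0*13 + (-1)^1*26 + (-1)^2*29 + (-1)^3*9 + (-1)^4*30
= (13) + (-26) + (29) + (-9) + (30)
= 37

37


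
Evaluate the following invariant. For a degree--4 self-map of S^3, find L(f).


On S^3: L(f) = tr(f_0*) + (-1)^3 tr(f_3*) = 1 + (-1)^3 * deg(f).
L(f) = 1 + (-1)^3 * -4 = 1 + 4 = 5

5


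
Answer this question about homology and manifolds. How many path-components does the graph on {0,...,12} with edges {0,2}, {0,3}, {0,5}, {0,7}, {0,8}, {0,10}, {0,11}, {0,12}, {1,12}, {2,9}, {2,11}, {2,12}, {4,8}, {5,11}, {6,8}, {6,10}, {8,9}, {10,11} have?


Run DFS/union-find over 13 vertices.
V = 13, E = 18.
Number of components = 1

1


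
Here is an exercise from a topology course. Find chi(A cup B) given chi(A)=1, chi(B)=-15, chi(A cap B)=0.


chi(A cup B) = chi(A) + chi(B) - chi(A cap B)
= 1 + (-15) - (0)
= -14

-14


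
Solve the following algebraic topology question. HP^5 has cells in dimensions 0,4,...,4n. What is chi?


HP^5 has one cell in each dimension 0, 4, ..., 4*5 (5+1 cells, all even-dim).
chi = 5 + 1 = 6

6


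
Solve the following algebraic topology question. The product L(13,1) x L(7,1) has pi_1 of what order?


pi_1(X x Y) = pi_1(X) x pi_1(Y).
pi_1(L(13,1)) = Z/13, pi_1(L(7,1)) = Z/7.
|Z/13 x Z/7| = 13 * 7 = 91

91


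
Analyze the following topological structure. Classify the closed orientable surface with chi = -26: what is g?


chi = 2 - 2g for closed orientable surfaces.
-26 = 2 - 2g
2g = 2 - (-26) = 28
g = 14

14


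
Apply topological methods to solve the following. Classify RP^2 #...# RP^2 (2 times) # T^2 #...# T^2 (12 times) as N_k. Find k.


Since a >= 1, the sum is non-orientable; each T^2 can be replaced by RP^2 # RP^2 (since T^2#RP^2 = 3RP^2).
Total crosscaps k = 2 + 2*12 = 26.
Check via chi: chi = 2*1 + 12*0 - (2+12-1)*2 = -24 = 2 - k = -24. Consistent.

26


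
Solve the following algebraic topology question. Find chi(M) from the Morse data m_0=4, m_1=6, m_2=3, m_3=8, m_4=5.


Morse theory: chi(M) = sum_k (-1)^k m_k where m_k = #(index-k critical points).
= (4) + (-6) + (3) + (-8) + (5) = -2

-2


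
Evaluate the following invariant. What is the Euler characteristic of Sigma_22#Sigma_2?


chi(Sigma_22) = 2 - 2*22 = -42
chi(Sigma_2) = 2 - 2*2 = -2
For surfaces: chi(A#B) = chi(A) + chi(B) - 2.
chi = -42 + -2 - 2 = -46

-46


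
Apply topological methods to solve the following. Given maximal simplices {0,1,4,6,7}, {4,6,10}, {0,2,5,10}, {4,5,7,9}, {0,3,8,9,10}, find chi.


Enumerate all faces; f-vector: f_0=11, f_1=32, f_2=29, f_3=12, f_4=2.
chi = sum (-1)^k f_k = -2

-2
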